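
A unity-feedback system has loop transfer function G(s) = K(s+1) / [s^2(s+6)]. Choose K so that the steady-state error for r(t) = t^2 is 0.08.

150

The open loop has two poles at the origin → type 2 system.
K_a = lim_{s→0} s^2·G(s) = K·1 / (6) = (1/6)·K.
e_ss = 2/K_a = 0.08 ⇒ K_a = 25 ⇒ K = 25/(1/6) = 150.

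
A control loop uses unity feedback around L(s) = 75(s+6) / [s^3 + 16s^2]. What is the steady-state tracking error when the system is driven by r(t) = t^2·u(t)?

16/225

Lowest-order denominator term is 16s^2, so the open loop has 2 poles at the origin → type 2 system.
K_a = lim_{s→0} s^2·L(s) = 75·6 / 16 = 28.125.
r(t) = t^2 gives R(s) = 2/s^3.
e_ss = 2/K_a = 2/28.125 = 16/225.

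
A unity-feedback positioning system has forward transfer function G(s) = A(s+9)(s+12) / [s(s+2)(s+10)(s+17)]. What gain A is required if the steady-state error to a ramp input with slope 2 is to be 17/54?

System type = 1 (one pole at s=0).
K_v = lim_{s→0} s·G(s) = A·9·12 / (2·10·17) = (27/85)·A.
e_ss = 2/K_v = 17/54 ⇒ K_v = 108/17 ⇒ A = (108/17)/(27/85) = 20.

20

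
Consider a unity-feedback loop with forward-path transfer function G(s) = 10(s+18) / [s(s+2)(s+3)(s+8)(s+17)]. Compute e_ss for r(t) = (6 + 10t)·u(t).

The open loop has one pole at the origin → type 1 system. Treating each term separately:
  • 6: tracked with zero error.
  • 10t: e_ss = 10/K_v with K_v=15/68 → 136/3.
Total e_ss = 136/3.

136/3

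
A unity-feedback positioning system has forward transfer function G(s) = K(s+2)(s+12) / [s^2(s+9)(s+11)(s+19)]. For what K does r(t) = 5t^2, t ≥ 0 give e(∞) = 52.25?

System type = 2 (two poles at s=0).
K_a = lim_{s→0} s^2·G(s) = K·2·12 / (9·11·19) = (8/627)·K.
e_ss = 10/K_a = 52.25 ⇒ K_a = 40/209 ⇒ K = (40/209)/(8/627) = 15.

15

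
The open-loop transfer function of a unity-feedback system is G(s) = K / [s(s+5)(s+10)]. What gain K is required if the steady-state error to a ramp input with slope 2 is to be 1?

100

System type = 1 (one pole at s=0).
K_v = lim_{s→0} s·G(s) = K / (5·10) = 0.02·K.
e_ss = 2/K_v = 1 ⇒ K_v = 2 ⇒ K = 2/0.02 = 100.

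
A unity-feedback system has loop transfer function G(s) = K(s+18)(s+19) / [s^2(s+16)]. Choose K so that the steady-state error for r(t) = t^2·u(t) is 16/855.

5

The open loop has two poles at the origin → type 2 system.
K_a = lim_{s→0} s^2·G(s) = K·18·19 / (16) = 21.375·K.
e_ss = 2/K_a = 16/855 ⇒ K_a = 106.875 ⇒ K = 106.875/21.375 = 5.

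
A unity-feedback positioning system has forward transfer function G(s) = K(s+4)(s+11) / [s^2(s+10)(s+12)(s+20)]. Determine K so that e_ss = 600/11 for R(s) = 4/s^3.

4

Two free integrators in G(s): this is a type 2 system.
K_a = lim_{s→0} s^2·G(s) = K·4·11 / (10·12·20) = (11/600)·K.
e_ss = 4/K_a = 600/11 ⇒ K_a = 11/150 ⇒ K = (11/150)/(11/600) = 4.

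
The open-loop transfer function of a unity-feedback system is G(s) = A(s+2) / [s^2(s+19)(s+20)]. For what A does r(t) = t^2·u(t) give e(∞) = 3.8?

System type = 2 (two poles at s=0).
K_a = lim_{s→0} s^2·G(s) = A·2 / (19·20) = (1/190)·A.
e_ss = 2/K_a = 3.8 ⇒ K_a = 10/19 ⇒ A = (10/19)/(1/190) = 100.

100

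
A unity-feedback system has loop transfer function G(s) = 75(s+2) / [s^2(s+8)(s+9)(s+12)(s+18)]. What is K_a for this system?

The open loop has two poles at the origin → type 2 system.
K_a = lim_{s→0} s^2·G(s) = 75·2 / (8·9·12·18) = 25/2592.

25/2592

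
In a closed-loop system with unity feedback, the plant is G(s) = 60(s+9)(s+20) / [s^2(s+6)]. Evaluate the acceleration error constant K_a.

1800

System type = 2 (two poles at s=0).
K_a = lim_{s→0} s^2·G(s) = 60·9·20 / (6) = 1800.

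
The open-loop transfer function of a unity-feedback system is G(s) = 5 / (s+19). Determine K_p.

No free integrators in G(s): this is a type 0 system.
K_p = lim_{s→0} G(s) = 5 / (19) = 5/19.

5/19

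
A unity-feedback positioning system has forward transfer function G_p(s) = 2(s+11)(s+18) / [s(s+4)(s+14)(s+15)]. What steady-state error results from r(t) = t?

The open loop has one pole at the origin → type 1 system.
K_v = lim_{s→0} s·G_p(s) = 2·11·18 / (4·14·15) = 33/70.
e_ss = 1/K_v = 1/(33/70) = 70/33.

70/33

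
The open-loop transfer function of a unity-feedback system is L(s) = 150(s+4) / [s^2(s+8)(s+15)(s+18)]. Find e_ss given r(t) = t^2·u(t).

L(s) has two factors of s in the denominator, so the system is type 2.
K_a = lim_{s→0} s^2·L(s) = 150·4 / (8·15·18) = 5/18.
r(t) = t^2 gives R(s) = 2/s^3.
e_ss = 2/K_a = 2/(5/18) = 7.2.

7.2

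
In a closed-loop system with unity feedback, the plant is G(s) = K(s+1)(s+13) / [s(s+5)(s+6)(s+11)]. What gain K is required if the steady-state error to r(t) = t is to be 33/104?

System type = 1 (one pole at s=0).
K_v = lim_{s→0} s·G(s) = K·1·13 / (5·6·11) = (13/330)·K.
e_ss = 1/K_v = 33/104 ⇒ K_v = 104/33 ⇒ K = (104/33)/(13/330) = 80.

80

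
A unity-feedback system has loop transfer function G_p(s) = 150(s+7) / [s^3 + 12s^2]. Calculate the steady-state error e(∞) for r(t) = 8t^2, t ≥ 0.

32/175

Factoring s^2 from the denominator leaves a polynomial with constant term 12, so the system is type 2.
K_a = lim_{s→0} s^2·G_p(s) = 150·7 / 12 = 87.5.
r(t) = 8t^2 gives R(s) = 16/s^3.
e_ss = 16/K_a = 16/87.5 = 32/175.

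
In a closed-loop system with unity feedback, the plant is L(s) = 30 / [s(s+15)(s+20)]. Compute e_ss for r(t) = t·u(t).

L(s) has one factor of s in the denominator, so the system is type 1.
K_v = lim_{s→0} s·L(s) = 30 / (15·20) = 0.1.
e_ss = 1/K_v = 1/0.1 = 10.

10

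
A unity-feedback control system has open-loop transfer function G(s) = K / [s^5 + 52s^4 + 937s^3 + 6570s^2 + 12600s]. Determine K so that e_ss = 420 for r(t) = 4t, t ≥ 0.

The denominator has no term below 12600s — 1 pole at s=0, type 1.
K_v = lim_{s→0} s·G(s) = K / 12600 = (1/12600)·K.
e_ss = 4/K_v = 420 ⇒ K_v = 1/105 ⇒ K = (1/105)/(1/12600) = 120.

120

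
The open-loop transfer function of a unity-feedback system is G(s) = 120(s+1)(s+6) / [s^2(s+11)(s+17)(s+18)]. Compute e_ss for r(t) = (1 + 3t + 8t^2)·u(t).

74.8

System type = 2 (two poles at s=0). Treating each term separately:
  • 1: tracked with zero error.
  • 3t: tracked with zero error.
  • 8t^2: e_ss = 16/K_a with K_a=40/187 → 74.8.
Total e_ss = 74.8.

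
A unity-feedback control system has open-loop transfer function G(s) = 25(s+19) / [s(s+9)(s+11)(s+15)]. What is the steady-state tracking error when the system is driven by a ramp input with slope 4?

1188/95

One free integrator in G(s): this is a type 1 system.
K_v = lim_{s→0} s·G(s) = 25·19 / (9·11·15) = 95/297.
e_ss = 4/K_v = 4/(95/297) = 1188/95.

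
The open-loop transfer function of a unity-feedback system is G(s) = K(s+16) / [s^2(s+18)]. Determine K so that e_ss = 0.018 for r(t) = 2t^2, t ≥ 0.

250

G(s) has two factors of s in the denominator, so the system is type 2.
K_a = lim_{s→0} s^2·G(s) = K·16 / (18) = (8/9)·K.
e_ss = 4/K_a = 0.018 ⇒ K_a = 2000/9 ⇒ K = (2000/9)/(8/9) = 250.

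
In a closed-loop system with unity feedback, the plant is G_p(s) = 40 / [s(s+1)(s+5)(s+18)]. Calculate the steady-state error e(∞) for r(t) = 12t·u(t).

One free integrator in G_p(s): this is a type 1 system.
K_v = lim_{s→0} s·G_p(s) = 40 / (1·5·18) = 4/9.
e_ss = 12/K_v = 12/(4/9) = 27.

27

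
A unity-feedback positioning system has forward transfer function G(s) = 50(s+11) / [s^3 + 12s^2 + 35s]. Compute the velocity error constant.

Factoring s from the denominator leaves a polynomial with constant term 35, so the system is type 1.
K_v = lim_{s→0} s·G(s) = 50·11 / 35 = 110/7.

110/7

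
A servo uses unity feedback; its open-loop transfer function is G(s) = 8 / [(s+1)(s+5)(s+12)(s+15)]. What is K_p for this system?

System type = 0 (no poles at s=0).
K_p = lim_{s→0} G(s) = 8 / (1·5·12·15) = 2/225.

2/225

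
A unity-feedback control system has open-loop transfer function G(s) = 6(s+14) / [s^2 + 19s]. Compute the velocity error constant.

84/19

Lowest-order denominator term is 19s, so the open loop has 1 pole at the origin → type 1 system.
K_v = lim_{s→0} s·G(s) = 6·14 / 19 = 84/19.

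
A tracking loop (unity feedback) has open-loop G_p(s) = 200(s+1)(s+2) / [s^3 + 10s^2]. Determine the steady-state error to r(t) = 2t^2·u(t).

0.1

Factoring s^2 from the denominator leaves a polynomial with constant term 10, so the system is type 2.
K_a = lim_{s→0} s^2·G_p(s) = 200·1·2 / 10 = 40.
r(t) = 2t^2 gives R(s) = 4/s^3.
e_ss = 4/K_a = 4/40 = 0.1.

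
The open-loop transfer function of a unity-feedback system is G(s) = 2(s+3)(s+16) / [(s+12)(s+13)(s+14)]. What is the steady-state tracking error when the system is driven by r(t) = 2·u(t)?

No free integrators in G(s): this is a type 0 system.
K_p = lim_{s→0} G(s) = 2·3·16 / (12·13·14) = 4/91.
e_ss = 2/(1 + K_p) = 2/(95/91) = 182/95.

182/95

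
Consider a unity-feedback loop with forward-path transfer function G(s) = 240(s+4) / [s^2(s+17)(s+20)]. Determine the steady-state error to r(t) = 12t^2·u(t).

G(s) has two factors of s in the denominator, so the system is type 2.
K_a = lim_{s→0} s^2·G(s) = 240·4 / (17·20) = 48/17.
r(t) = 12t^2 gives R(s) = 24/s^3.
e_ss = 24/K_a = 24/(48/17) = 8.5.

8.5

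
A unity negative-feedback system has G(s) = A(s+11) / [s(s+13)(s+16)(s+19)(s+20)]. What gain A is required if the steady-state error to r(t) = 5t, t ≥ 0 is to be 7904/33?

The open loop has one pole at the origin → type 1 system.
K_v = lim_{s→0} s·G(s) = A·11 / (13·16·19·20) = (11/79040)·A.
e_ss = 5/K_v = 7904/33 ⇒ K_v = 165/7904 ⇒ A = (165/7904)/(11/79040) = 150.

150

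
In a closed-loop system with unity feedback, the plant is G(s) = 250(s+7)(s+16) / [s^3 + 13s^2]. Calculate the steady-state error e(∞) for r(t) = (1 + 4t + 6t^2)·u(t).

39/7000

The denominator has no term below 13s^2 — 2 poles at s=0, type 2. By superposition:
  • 1: tracked with zero error.
  • 4t: tracked with zero error.
  • 6t^2: e_ss = 12/K_a with K_a=28000/13 → 39/7000.
Total e_ss = 39/7000.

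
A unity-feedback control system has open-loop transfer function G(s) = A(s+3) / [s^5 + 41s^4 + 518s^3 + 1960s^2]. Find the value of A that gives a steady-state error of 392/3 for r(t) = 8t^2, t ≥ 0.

80

Factoring s^2 from the denominator leaves a polynomial with constant term 1960, so the system is type 2.
K_a = lim_{s→0} s^2·G(s) = A·3 / 1960 = (3/1960)·A.
e_ss = 16/K_a = 392/3 ⇒ K_a = 6/49 ⇒ A = (6/49)/(3/1960) = 80.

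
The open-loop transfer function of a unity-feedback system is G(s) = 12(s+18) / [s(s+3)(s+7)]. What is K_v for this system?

72/7

One free integrator in G(s): this is a type 1 system.
K_v = lim_{s→0} s·G(s) = 12·18 / (3·7) = 72/7.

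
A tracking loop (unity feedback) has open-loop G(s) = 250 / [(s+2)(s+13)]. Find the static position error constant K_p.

125/13

System type = 0 (no poles at s=0).
K_p = lim_{s→0} G(s) = 250 / (2·13) = 125/13.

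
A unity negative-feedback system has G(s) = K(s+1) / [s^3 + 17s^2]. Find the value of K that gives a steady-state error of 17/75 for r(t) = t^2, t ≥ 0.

The denominator has no term below 17s^2 — 2 poles at s=0, type 2.
K_a = lim_{s→0} s^2·G(s) = K·1 / 17 = (1/17)·K.
e_ss = 2/K_a = 17/75 ⇒ K_a = 150/17 ⇒ K = (150/17)/(1/17) = 150.

150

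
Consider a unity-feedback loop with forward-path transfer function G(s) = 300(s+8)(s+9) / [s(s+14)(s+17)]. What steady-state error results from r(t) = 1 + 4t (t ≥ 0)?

System type = 1 (one pole at s=0). By superposition:
  • 1: tracked with zero error.
  • 4t: e_ss = 4/K_v with K_v=10800/119 → 119/2700.
Total e_ss = 119/2700.

119/2700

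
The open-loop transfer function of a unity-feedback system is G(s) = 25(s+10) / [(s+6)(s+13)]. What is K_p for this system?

125/39

G(s) has no factors of s in the denominator, so the system is type 0.
K_p = lim_{s→0} G(s) = 25·10 / (6·13) = 125/39.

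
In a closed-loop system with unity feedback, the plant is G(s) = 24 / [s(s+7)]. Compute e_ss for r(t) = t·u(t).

One free integrator in G(s): this is a type 1 system.
K_v = lim_{s→0} s·G(s) = 24 / (7) = 24/7.
e_ss = 1/K_v = 1/(24/7) = 7/24.

7/24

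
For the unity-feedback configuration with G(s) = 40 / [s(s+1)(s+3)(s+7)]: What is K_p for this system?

K_p = lim_{s→0} G(s); with 1 pole at the origin the limit diverges, so K_p = ∞.

infinity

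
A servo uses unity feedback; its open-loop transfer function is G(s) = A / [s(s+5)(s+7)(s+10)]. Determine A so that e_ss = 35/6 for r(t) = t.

60

The open loop has one pole at the origin → type 1 system.
K_v = lim_{s→0} s·G(s) = A / (5·7·10) = (1/350)·A.
e_ss = 1/K_v = 35/6 ⇒ K_v = 6/35 ⇒ A = (6/35)/(1/350) = 60.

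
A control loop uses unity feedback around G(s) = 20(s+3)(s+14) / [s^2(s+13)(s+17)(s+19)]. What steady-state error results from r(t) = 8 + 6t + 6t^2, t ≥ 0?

4199/70

G(s) has two factors of s in the denominator, so the system is type 2. Treating each term separately:
  • 8: tracked with zero error.
  • 6t: tracked with zero error.
  • 6t^2: e_ss = 12/K_a with K_a=840/4199 → 4199/70.
Total e_ss = 4199/70.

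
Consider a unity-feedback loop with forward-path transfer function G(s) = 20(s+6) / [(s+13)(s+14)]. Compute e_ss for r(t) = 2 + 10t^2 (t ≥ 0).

System type = 0 (no poles at s=0). Taking each input component in turn:
  • 2: e_ss = 2/(1+K_p) with K_p=60/91 → 182/151.
  • 10t^2: a type-0 system cannot track it, e_ss → ∞.
The unbounded component dominates.

infinity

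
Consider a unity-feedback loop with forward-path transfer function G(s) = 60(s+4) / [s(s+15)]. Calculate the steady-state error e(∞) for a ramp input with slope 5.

0.3125

The open loop has one pole at the origin → type 1 system.
K_v = lim_{s→0} s·G(s) = 60·4 / (15) = 16.
e_ss = 5/K_v = 5/16 = 0.3125.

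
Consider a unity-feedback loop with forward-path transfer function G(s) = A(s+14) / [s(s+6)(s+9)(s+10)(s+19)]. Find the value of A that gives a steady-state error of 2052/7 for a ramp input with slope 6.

15

G(s) has one factor of s in the denominator, so the system is type 1.
K_v = lim_{s→0} s·G(s) = A·14 / (6·9·10·19) = (7/5130)·A.
e_ss = 6/K_v = 2052/7 ⇒ K_v = 7/342 ⇒ A = (7/342)/(7/5130) = 15.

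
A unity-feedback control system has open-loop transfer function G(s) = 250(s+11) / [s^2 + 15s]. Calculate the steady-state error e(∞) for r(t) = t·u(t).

3/550

The denominator has no term below 15s — 1 pole at s=0, type 1.
K_v = lim_{s→0} s·G(s) = 250·11 / 15 = 550/3.
e_ss = 1/K_v = 1/(550/3) = 3/550.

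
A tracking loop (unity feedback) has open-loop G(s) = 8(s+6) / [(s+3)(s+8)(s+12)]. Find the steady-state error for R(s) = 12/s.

72/7

No free integrators in G(s): this is a type 0 system.
K_p = lim_{s→0} G(s) = 8·6 / (3·8·12) = 1/6.
e_ss = 12/(1 + K_p) = 12/(7/6) = 72/7.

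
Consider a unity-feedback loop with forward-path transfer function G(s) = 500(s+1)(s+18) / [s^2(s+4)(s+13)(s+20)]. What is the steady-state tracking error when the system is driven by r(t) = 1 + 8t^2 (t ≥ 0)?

The open loop has two poles at the origin → type 2 system. Treating each term separately:
  • 1: tracked with zero error.
  • 8t^2: e_ss = 16/K_a with K_a=225/26 → 416/225.
Total e_ss = 416/225.

416/225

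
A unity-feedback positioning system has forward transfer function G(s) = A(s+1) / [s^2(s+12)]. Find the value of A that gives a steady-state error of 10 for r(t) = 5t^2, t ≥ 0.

Two free integrators in G(s): this is a type 2 system.
K_a = lim_{s→0} s^2·G(s) = A·1 / (12) = (1/12)·A.
e_ss = 10/K_a = 10 ⇒ K_a = 1 ⇒ A = 1/(1/12) = 12.

12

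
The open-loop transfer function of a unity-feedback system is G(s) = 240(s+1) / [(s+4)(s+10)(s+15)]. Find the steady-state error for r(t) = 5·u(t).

System type = 0 (no poles at s=0).
K_p = lim_{s→0} G(s) = 240·1 / (4·10·15) = 0.4.
e_ss = 5/(1 + K_p) = 5/1.4 = 25/7.

25/7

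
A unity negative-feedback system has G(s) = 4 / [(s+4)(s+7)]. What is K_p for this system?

1/7

System type = 0 (no poles at s=0).
K_p = lim_{s→0} G(s) = 4 / (4·7) = 1/7.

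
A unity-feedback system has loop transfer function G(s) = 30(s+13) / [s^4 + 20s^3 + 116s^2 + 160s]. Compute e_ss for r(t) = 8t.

128/39

The denominator has no term below 160s — 1 pole at s=0, type 1.
K_v = lim_{s→0} s·G(s) = 30·13 / 160 = 2.4375.
e_ss = 8/K_v = 8/2.4375 = 128/39.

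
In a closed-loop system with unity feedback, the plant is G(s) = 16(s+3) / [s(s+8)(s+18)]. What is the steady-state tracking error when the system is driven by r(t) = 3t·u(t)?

9

System type = 1 (one pole at s=0).
K_v = lim_{s→0} s·G(s) = 16·3 / (8·18) = 1/3.
e_ss = 3/K_v = 3/(1/3) = 9.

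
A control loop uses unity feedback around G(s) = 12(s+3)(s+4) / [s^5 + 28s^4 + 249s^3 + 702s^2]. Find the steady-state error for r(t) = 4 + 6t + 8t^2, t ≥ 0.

78

Factoring s^2 from the denominator leaves a polynomial with constant term 702, so the system is type 2. By superposition:
  • 4: tracked with zero error.
  • 6t: tracked with zero error.
  • 8t^2: e_ss = 16/K_a with K_a=8/39 → 78.
Total e_ss = 78.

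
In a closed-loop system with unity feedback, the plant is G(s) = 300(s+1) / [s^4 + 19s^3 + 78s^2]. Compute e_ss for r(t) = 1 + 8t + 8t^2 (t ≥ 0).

4.16

Lowest-order denominator term is 78s^2, so the open loop has 2 poles at the origin → type 2 system. Taking each input component in turn:
  • 1: tracked with zero error.
  • 8t: tracked with zero error.
  • 8t^2: e_ss = 16/K_a with K_a=50/13 → 4.16.
Total e_ss = 4.16.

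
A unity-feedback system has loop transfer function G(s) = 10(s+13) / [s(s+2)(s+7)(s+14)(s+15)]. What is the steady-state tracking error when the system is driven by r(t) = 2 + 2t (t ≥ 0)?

588/13

System type = 1 (one pole at s=0). By superposition:
  • 2: tracked with zero error.
  • 2t: e_ss = 2/K_v with K_v=13/294 → 588/13.
Total e_ss = 588/13.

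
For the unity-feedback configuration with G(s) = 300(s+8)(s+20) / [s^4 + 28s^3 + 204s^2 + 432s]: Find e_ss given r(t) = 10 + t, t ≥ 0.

Factoring s from the denominator leaves a polynomial with constant term 432, so the system is type 1. Taking each input component in turn:
  • 10: tracked with zero error.
  • t: e_ss = 1/K_v with K_v=1000/9 → 0.009.
Total e_ss = 0.009.

0.009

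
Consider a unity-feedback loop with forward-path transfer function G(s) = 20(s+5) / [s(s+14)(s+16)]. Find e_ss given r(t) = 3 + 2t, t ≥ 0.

4.48

G(s) has one factor of s in the denominator, so the system is type 1. By superposition:
  • 3: tracked with zero error.
  • 2t: e_ss = 2/K_v with K_v=25/56 → 4.48.
Total e_ss = 4.48.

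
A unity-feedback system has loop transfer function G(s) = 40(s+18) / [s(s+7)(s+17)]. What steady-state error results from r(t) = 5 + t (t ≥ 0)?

System type = 1 (one pole at s=0). Taking each input component in turn:
  • 5: tracked with zero error.
  • t: e_ss = 1/K_v with K_v=720/119 → 119/720.
Total e_ss = 119/720.

119/720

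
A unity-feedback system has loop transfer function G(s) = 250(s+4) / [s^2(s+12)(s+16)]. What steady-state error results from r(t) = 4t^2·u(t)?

Two free integrators in G(s): this is a type 2 system.
K_a = lim_{s→0} s^2·G(s) = 250·4 / (12·16) = 125/24.
r(t) = 4t^2 gives R(s) = 8/s^3.
e_ss = 8/K_a = 8/(125/24) = 1.536.

1.536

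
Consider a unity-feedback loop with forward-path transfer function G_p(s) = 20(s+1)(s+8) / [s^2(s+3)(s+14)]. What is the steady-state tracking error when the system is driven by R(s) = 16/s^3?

The open loop has two poles at the origin → type 2 system.
K_a = lim_{s→0} s^2·G_p(s) = 20·1·8 / (3·14) = 80/21.
r(t) = 8t^2 gives R(s) = 16/s^3.
e_ss = 16/K_a = 16/(80/21) = 4.2.

4.2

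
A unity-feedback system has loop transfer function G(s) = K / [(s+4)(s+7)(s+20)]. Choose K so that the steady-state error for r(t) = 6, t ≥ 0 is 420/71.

8

No free integrators in G(s): this is a type 0 system.
K_p = lim_{s→0} G(s) = K / (4·7·20) = (1/560)·K.
e_ss = 6/(1 + K_p) = 420/71 ⇒ 1 + (1/560)·K = 71/70 ⇒ K = 8.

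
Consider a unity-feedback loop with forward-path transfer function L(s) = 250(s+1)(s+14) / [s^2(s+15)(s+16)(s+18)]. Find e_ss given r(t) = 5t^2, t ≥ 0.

432/35

System type = 2 (two poles at s=0).
K_a = lim_{s→0} s^2·L(s) = 250·1·14 / (15·16·18) = 175/216.
r(t) = 5t^2 gives R(s) = 10/s^3.
e_ss = 10/K_a = 10/(175/216) = 432/35.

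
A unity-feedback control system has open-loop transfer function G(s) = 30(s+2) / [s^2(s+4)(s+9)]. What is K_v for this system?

K_v = lim_{s→0} s·G(s); with 2 poles at the origin the limit diverges, so K_v = ∞.

infinity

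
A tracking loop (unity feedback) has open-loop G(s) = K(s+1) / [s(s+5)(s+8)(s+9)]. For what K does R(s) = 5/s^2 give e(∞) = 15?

G(s) has one factor of s in the denominator, so the system is type 1.
K_v = lim_{s→0} s·G(s) = K·1 / (5·8·9) = (1/360)·K.
e_ss = 5/K_v = 15 ⇒ K_v = 1/3 ⇒ K = (1/3)/(1/360) = 120.

120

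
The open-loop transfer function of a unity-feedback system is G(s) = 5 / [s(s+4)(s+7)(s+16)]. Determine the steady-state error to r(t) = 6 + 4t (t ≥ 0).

System type = 1 (one pole at s=0). By superposition:
  • 6: tracked with zero error.
  • 4t: e_ss = 4/K_v with K_v=5/448 → 358.4.
Total e_ss = 358.4.

358.4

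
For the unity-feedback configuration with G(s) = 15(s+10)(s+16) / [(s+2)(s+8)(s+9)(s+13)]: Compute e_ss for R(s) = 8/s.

312/89

No free integrators in G(s): this is a type 0 system.
K_p = lim_{s→0} G(s) = 15·10·16 / (2·8·9·13) = 50/39.
e_ss = 8/(1 + K_p) = 8/(89/39) = 312/89.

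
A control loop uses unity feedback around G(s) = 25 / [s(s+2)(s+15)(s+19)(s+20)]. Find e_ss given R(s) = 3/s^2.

1368

The open loop has one pole at the origin → type 1 system.
K_v = lim_{s→0} s·G(s) = 25 / (2·15·19·20) = 1/456.
e_ss = 3/K_v = 3/(1/456) = 1368.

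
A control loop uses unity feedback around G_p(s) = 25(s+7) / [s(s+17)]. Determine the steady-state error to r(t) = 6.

0

The open loop has one pole at the origin → type 1 system.
A type-1 system has K_p = ∞, so it tracks a step input with zero steady-state error.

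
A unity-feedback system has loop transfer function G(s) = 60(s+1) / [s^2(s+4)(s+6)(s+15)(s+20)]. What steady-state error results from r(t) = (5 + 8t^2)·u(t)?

The open loop has two poles at the origin → type 2 system. Treating each term separately:
  • 5: tracked with zero error.
  • 8t^2: e_ss = 16/K_a with K_a=1/120 → 1920.
Total e_ss = 1920.

1920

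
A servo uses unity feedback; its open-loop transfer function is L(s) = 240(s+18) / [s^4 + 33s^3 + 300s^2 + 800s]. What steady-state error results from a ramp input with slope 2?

10/27

The denominator has no term below 800s — 1 pole at s=0, type 1.
K_v = lim_{s→0} s·L(s) = 240·18 / 800 = 5.4.
e_ss = 2/K_v = 2/5.4 = 10/27.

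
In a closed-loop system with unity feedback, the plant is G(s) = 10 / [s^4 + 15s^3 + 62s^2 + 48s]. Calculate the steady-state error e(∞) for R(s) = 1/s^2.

Lowest-order denominator term is 48s, so the open loop has 1 pole at the origin → type 1 system.
K_v = lim_{s→0} s·G(s) = 10 / 48 = 5/24.
e_ss = 1/K_v = 1/(5/24) = 4.8.

4.8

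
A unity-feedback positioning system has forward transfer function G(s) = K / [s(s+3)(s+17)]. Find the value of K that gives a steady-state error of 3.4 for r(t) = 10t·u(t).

G(s) has one factor of s in the denominator, so the system is type 1.
K_v = lim_{s→0} s·G(s) = K / (3·17) = (1/51)·K.
e_ss = 10/K_v = 3.4 ⇒ K_v = 50/17 ⇒ K = (50/17)/(1/51) = 150.

150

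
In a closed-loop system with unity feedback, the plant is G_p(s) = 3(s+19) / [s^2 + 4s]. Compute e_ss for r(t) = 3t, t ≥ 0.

Factoring s from the denominator leaves a polynomial with constant term 4, so the system is type 1.
K_v = lim_{s→0} s·G_p(s) = 3·19 / 4 = 14.25.
e_ss = 3/K_v = 3/14.25 = 4/19.

4/19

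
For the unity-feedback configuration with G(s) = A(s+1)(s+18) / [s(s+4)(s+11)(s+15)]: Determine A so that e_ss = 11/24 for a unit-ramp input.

One free integrator in G(s): this is a type 1 system.
K_v = lim_{s→0} s·G(s) = A·1·18 / (4·11·15) = (3/110)·A.
e_ss = 1/K_v = 11/24 ⇒ K_v = 24/11 ⇒ A = (24/11)/(3/110) = 80.

80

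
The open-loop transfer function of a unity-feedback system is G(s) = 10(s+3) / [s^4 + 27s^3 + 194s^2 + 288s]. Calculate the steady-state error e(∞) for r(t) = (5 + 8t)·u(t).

76.8

Lowest-order denominator term is 288s, so the open loop has 1 pole at the origin → type 1 system. Taking each input component in turn:
  • 5: tracked with zero error.
  • 8t: e_ss = 8/K_v with K_v=5/48 → 76.8.
Total e_ss = 76.8.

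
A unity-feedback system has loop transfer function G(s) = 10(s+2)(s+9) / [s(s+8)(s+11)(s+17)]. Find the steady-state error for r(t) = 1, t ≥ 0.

0

The open loop has one pole at the origin → type 1 system.
A type-1 system has K_p = ∞, so it tracks a step input with zero steady-state error.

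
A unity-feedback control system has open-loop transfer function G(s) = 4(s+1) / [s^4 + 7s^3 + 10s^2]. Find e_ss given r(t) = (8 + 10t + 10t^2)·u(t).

Lowest-order denominator term is 10s^2, so the open loop has 2 poles at the origin → type 2 system. Treating each term separately:
  • 8: tracked with zero error.
  • 10t: tracked with zero error.
  • 10t^2: e_ss = 20/K_a with K_a=0.4 → 50.
Total e_ss = 50.

50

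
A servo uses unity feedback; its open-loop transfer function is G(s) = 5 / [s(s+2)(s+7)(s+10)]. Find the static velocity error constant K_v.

1/28

The open loop has one pole at the origin → type 1 system.
K_v = lim_{s→0} s·G(s) = 5 / (2·7·10) = 1/28.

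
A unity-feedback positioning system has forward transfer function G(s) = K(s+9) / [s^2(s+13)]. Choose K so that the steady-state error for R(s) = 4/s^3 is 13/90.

40

Two free integrators in G(s): this is a type 2 system.
K_a = lim_{s→0} s^2·G(s) = K·9 / (13) = (9/13)·K.
e_ss = 4/K_a = 13/90 ⇒ K_a = 360/13 ⇒ K = (360/13)/(9/13) = 40.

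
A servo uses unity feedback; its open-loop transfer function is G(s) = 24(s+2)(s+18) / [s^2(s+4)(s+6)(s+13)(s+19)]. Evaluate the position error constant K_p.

infinity

K_p = lim_{s→0} G(s); with 2 poles at the origin the limit diverges, so K_p = ∞.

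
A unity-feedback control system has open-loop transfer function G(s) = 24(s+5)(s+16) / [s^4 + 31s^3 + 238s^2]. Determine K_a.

960/119

Lowest-order denominator term is 238s^2, so the open loop has 2 poles at the origin → type 2 system.
K_a = lim_{s→0} s^2·G(s) = 24·5·16 / 238 = 960/119.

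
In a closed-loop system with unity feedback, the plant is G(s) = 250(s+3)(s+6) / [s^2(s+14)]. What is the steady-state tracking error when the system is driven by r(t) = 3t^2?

7/375

The open loop has two poles at the origin → type 2 system.
K_a = lim_{s→0} s^2·G(s) = 250·3·6 / (14) = 2250/7.
r(t) = 3t^2 gives R(s) = 6/s^3.
e_ss = 6/K_a = 6/(2250/7) = 7/375.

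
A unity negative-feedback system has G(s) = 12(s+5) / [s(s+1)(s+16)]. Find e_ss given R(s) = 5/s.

0

One free integrator in G(s): this is a type 1 system.
A type-1 system has K_p = ∞, so it tracks a step input with zero steady-state error.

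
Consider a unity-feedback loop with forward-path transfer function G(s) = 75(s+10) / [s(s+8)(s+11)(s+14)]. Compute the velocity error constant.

375/616

G(s) has one factor of s in the denominator, so the system is type 1.
K_v = lim_{s→0} s·G(s) = 75·10 / (8·11·14) = 375/616.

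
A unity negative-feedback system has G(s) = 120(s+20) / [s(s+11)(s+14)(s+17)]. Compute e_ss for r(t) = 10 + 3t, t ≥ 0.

G(s) has one factor of s in the denominator, so the system is type 1. Taking each input component in turn:
  • 10: tracked with zero error.
  • 3t: e_ss = 3/K_v with K_v=1200/1309 → 3.2725.
Total e_ss = 3.2725.

3.2725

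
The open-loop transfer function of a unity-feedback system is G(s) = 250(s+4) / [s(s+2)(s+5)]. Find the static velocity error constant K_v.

System type = 1 (one pole at s=0).
K_v = lim_{s→0} s·G(s) = 250·4 / (2·5) = 100.

100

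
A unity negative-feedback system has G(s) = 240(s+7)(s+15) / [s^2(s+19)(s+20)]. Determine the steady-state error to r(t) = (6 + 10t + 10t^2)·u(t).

19/63

G(s) has two factors of s in the denominator, so the system is type 2. Treating each term separately:
  • 6: tracked with zero error.
  • 10t: tracked with zero error.
  • 10t^2: e_ss = 20/K_a with K_a=1260/19 → 19/63.
Total e_ss = 19/63.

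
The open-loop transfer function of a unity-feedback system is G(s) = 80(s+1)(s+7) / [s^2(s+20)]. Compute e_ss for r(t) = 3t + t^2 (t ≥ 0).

The open loop has two poles at the origin → type 2 system. Treating each term separately:
  • 3t: tracked with zero error.
  • t^2: e_ss = 2/K_a with K_a=28 → 1/14.
Total e_ss = 1/14.

1/14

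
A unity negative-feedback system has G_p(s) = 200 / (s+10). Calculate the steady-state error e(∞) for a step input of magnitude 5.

The open loop has no poles at the origin → type 0 system.
K_p = lim_{s→0} G_p(s) = 200 / (10) = 20.
e_ss = 5/(1 + K_p) = 5/21.

5/21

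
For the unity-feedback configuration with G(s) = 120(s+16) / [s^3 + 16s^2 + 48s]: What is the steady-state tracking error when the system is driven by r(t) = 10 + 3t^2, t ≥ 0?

The denominator has no term below 48s — 1 pole at s=0, type 1. Taking each input component in turn:
  • 10: tracked with zero error.
  • 3t^2: a type-1 system cannot track it, e_ss → ∞.
The unbounded component dominates.

infinity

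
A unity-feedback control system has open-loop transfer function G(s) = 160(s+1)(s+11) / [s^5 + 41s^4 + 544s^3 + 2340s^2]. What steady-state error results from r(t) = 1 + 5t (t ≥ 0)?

0

The denominator has no term below 2340s^2 — 2 poles at s=0, type 2. By superposition:
  • 1: tracked with zero error.
  • 5t: tracked with zero error.
Total e_ss = 0.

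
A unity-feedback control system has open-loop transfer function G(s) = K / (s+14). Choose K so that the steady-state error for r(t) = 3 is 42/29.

No free integrators in G(s): this is a type 0 system.
K_p = lim_{s→0} G(s) = K / (14) = (1/14)·K.
e_ss = 3/(1 + K_p) = 42/29 ⇒ 1 + (1/14)·K = 29/14 ⇒ K = 15.

15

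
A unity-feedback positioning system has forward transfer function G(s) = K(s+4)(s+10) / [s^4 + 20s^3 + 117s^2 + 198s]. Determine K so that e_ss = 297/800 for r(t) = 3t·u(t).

Factoring s from the denominator leaves a polynomial with constant term 198, so the system is type 1.
K_v = lim_{s→0} s·G(s) = K·4·10 / 198 = (20/99)·K.
e_ss = 3/K_v = 297/800 ⇒ K_v = 800/99 ⇒ K = (800/99)/(20/99) = 40.

40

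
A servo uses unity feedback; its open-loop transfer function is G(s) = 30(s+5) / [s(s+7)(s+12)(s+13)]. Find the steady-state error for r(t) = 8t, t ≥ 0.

58.24

System type = 1 (one pole at s=0).
K_v = lim_{s→0} s·G(s) = 30·5 / (7·12·13) = 25/182.
e_ss = 8/K_v = 8/(25/182) = 58.24.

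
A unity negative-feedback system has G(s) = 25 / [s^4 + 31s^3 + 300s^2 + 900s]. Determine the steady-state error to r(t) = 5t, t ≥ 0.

180

The denominator has no term below 900s — 1 pole at s=0, type 1.
K_v = lim_{s→0} s·G(s) = 25 / 900 = 1/36.
e_ss = 5/K_v = 5/(1/36) = 180.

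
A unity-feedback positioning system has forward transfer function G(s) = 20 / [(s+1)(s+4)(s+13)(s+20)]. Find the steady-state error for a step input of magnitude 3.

156/53

G(s) has no factors of s in the denominator, so the system is type 0.
K_p = lim_{s→0} G(s) = 20 / (1·4·13·20) = 1/52.
e_ss = 3/(1 + K_p) = 3/(53/52) = 156/53.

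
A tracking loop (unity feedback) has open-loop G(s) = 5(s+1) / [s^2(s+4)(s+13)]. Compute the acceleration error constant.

G(s) has two factors of s in the denominator, so the system is type 2.
K_a = lim_{s→0} s^2·G(s) = 5·1 / (4·13) = 5/52.

5/52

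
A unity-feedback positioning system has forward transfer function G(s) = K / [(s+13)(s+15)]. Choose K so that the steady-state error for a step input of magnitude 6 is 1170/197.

2

No free integrators in G(s): this is a type 0 system.
K_p = lim_{s→0} G(s) = K / (13·15) = (1/195)·K.
e_ss = 6/(1 + K_p) = 1170/197 ⇒ 1 + (1/195)·K = 197/195 ⇒ K = 2.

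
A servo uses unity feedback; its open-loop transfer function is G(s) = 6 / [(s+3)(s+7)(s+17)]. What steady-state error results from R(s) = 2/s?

238/121

The open loop has no poles at the origin → type 0 system.
K_p = lim_{s→0} G(s) = 6 / (3·7·17) = 2/119.
e_ss = 2/(1 + K_p) = 2/(121/119) = 238/121.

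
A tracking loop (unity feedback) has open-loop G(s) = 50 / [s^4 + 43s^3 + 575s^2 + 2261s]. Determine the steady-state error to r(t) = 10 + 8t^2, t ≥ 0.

infinity

Factoring s from the denominator leaves a polynomial with constant term 2261, so the system is type 1. By superposition:
  • 10: tracked with zero error.
  • 8t^2: a type-1 system cannot track it, e_ss → ∞.
The unbounded component dominates.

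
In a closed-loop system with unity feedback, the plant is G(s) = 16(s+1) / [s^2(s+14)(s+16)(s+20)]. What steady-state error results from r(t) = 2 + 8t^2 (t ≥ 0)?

The open loop has two poles at the origin → type 2 system. Taking each input component in turn:
  • 2: tracked with zero error.
  • 8t^2: e_ss = 16/K_a with K_a=1/280 → 4480.
Total e_ss = 4480.

4480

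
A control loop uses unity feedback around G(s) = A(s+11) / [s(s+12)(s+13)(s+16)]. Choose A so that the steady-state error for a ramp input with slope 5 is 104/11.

One free integrator in G(s): this is a type 1 system.
K_v = lim_{s→0} s·G(s) = A·11 / (12·13·16) = (11/2496)·A.
e_ss = 5/K_v = 104/11 ⇒ K_v = 55/104 ⇒ A = (55/104)/(11/2496) = 120.

120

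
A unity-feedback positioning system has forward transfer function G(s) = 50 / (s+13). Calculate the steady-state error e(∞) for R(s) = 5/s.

The open loop has no poles at the origin → type 0 system.
K_p = lim_{s→0} G(s) = 50 / (13) = 50/13.
e_ss = 5/(1 + K_p) = 5/(63/13) = 65/63.

65/63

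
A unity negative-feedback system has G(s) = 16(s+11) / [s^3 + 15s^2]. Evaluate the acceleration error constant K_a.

Factoring s^2 from the denominator leaves a polynomial with constant term 15, so the system is type 2.
K_a = lim_{s→0} s^2·G(s) = 16·11 / 15 = 176/15.

176/15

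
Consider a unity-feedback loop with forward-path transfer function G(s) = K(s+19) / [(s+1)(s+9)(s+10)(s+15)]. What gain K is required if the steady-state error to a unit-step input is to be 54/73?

No free integrators in G(s): this is a type 0 system.
K_p = lim_{s→0} G(s) = K·19 / (1·9·10·15) = (19/1350)·K.
e_ss = 1/(1 + K_p) = 54/73 ⇒ 1 + (19/1350)·K = 73/54 ⇒ K = 25.

25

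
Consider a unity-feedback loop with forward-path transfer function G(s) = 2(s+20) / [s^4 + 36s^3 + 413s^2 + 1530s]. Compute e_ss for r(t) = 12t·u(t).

459

The denominator has no term below 1530s — 1 pole at s=0, type 1.
K_v = lim_{s→0} s·G(s) = 2·20 / 1530 = 4/153.
e_ss = 12/K_v = 12/(4/153) = 459.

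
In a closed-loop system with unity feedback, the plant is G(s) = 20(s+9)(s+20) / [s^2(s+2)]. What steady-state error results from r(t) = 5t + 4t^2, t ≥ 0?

G(s) has two factors of s in the denominator, so the system is type 2. Treating each term separately:
  • 5t: tracked with zero error.
  • 4t^2: e_ss = 8/K_a with K_a=1800 → 1/225.
Total e_ss = 1/225.

1/225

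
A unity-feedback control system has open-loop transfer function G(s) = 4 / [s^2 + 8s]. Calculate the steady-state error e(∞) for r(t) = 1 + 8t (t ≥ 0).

Factoring s from the denominator leaves a polynomial with constant term 8, so the system is type 1. By superposition:
  • 1: tracked with zero error.
  • 8t: e_ss = 8/K_v with K_v=0.5 → 16.
Total e_ss = 16.

16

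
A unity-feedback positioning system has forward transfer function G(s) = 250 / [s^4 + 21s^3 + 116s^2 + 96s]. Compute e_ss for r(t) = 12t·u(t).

Factoring s from the denominator leaves a polynomial with constant term 96, so the system is type 1.
K_v = lim_{s→0} s·G(s) = 250 / 96 = 125/48.
e_ss = 12/K_v = 12/(125/48) = 4.608.

4.608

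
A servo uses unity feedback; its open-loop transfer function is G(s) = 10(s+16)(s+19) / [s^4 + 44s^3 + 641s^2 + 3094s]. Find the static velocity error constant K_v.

1520/1547

The denominator has no term below 3094s — 1 pole at s=0, type 1.
K_v = lim_{s→0} s·G(s) = 10·16·19 / 3094 = 1520/1547.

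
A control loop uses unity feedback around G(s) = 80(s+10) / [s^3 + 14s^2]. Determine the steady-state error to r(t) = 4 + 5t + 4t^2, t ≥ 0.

Factoring s^2 from the denominator leaves a polynomial with constant term 14, so the system is type 2. By superposition:
  • 4: tracked with zero error.
  • 5t: tracked with zero error.
  • 4t^2: e_ss = 8/K_a with K_a=400/7 → 0.14.
Total e_ss = 0.14.

0.14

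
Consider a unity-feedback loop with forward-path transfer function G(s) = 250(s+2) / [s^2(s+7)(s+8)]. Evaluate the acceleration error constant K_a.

Two free integrators in G(s): this is a type 2 system.
K_a = lim_{s→0} s^2·G(s) = 250·2 / (7·8) = 125/14.

125/14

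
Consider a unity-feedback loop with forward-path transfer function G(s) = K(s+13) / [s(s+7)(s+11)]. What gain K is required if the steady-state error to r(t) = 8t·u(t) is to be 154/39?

G(s) has one factor of s in the denominator, so the system is type 1.
K_v = lim_{s→0} s·G(s) = K·13 / (7·11) = (13/77)·K.
e_ss = 8/K_v = 154/39 ⇒ K_v = 156/77 ⇒ K = (156/77)/(13/77) = 12.

12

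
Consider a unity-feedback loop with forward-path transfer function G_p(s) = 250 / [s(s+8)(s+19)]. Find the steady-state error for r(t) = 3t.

1.824

System type = 1 (one pole at s=0).
K_v = lim_{s→0} s·G_p(s) = 250 / (8·19) = 125/76.
e_ss = 3/K_v = 3/(125/76) = 1.824.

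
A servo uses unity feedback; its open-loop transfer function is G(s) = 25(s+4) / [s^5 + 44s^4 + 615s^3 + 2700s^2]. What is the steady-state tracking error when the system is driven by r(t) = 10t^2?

540

The denominator has no term below 2700s^2 — 2 poles at s=0, type 2.
K_a = lim_{s→0} s^2·G(s) = 25·4 / 2700 = 1/27.
r(t) = 10t^2 gives R(s) = 20/s^3.
e_ss = 20/K_a = 20/(1/27) = 540.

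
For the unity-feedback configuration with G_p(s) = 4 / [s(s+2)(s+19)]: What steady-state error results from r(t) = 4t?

The open loop has one pole at the origin → type 1 system.
K_v = lim_{s→0} s·G_p(s) = 4 / (2·19) = 2/19.
e_ss = 4/K_v = 4/(2/19) = 38.

38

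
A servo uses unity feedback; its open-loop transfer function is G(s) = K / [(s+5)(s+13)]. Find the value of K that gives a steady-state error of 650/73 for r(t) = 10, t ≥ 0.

System type = 0 (no poles at s=0).
K_p = lim_{s→0} G(s) = K / (5·13) = (1/65)·K.
e_ss = 10/(1 + K_p) = 650/73 ⇒ 1 + (1/65)·K = 73/65 ⇒ K = 8.

8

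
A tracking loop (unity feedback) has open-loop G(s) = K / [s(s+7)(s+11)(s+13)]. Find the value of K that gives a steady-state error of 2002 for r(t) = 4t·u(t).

G(s) has one factor of s in the denominator, so the system is type 1.
K_v = lim_{s→0} s·G(s) = K / (7·11·13) = (1/1001)·K.
e_ss = 4/K_v = 2002 ⇒ K_v = 2/1001 ⇒ K = (2/1001)/(1/1001) = 2.

2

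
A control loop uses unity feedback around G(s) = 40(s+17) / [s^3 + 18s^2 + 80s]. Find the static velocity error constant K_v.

Lowest-order denominator term is 80s, so the open loop has 1 pole at the origin → type 1 system.
K_v = lim_{s→0} s·G(s) = 40·17 / 80 = 8.5.

8.5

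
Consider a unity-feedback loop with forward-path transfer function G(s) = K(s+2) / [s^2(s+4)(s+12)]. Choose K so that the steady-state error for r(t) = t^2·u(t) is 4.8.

Two free integrators in G(s): this is a type 2 system.
K_a = lim_{s→0} s^2·G(s) = K·2 / (4·12) = (1/24)·K.
e_ss = 2/K_a = 4.8 ⇒ K_a = 5/12 ⇒ K = (5/12)/(1/24) = 10.

10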